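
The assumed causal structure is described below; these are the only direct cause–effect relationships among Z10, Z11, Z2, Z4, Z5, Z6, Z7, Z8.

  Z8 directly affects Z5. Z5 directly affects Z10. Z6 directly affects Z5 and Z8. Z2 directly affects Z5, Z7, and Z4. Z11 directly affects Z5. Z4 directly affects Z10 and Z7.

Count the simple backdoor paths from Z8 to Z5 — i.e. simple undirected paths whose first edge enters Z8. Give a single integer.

1

A backdoor path from Z8 to Z5 is any simple undirected path whose first edge points into Z8 (i.e. leaves Z8 via a parent).
Parents of Z8: {Z6}.
Enumerating:
  P1: Z8 <- Z6 -> Z5
That exhausts the simple backdoor paths. Count: 1.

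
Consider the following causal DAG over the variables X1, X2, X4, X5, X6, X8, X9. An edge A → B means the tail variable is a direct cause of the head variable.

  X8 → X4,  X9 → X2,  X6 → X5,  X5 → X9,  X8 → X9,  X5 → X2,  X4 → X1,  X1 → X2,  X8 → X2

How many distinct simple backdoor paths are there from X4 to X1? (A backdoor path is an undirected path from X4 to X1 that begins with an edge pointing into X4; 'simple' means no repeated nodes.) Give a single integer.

3

A backdoor path from X4 to X1 is any simple undirected path whose first edge points into X4 (i.e. leaves X4 via a parent).
Parents of X4: {X8}.
Enumerating:
  P1: X4 <- X8 -> X9 <- X5 -> X2 <- X1
  P2: X4 <- X8 -> X9 -> X2 <- X1
  P3: X4 <- X8 -> X2 <- X1
That exhausts the simple backdoor paths. Count: 3.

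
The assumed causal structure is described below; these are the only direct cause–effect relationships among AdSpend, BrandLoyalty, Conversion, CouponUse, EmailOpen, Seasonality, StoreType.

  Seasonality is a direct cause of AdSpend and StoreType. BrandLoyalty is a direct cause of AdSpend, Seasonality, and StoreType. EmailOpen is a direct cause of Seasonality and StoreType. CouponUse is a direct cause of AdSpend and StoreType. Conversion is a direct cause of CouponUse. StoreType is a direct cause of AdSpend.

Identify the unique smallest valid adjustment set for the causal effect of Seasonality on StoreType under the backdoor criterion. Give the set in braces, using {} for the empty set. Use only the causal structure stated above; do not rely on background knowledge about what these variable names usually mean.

{BrandLoyalty, EmailOpen}

Variables eligible for adjustment (non-descendants of Seasonality, excluding Seasonality and StoreType): {BrandLoyalty, Conversion, CouponUse, EmailOpen}.
Backdoor paths from Seasonality to StoreType:
  P1: Seasonality <- EmailOpen -> StoreType
  P2: Seasonality <- BrandLoyalty -> StoreType
  P3: Seasonality <- BrandLoyalty -> AdSpend <- CouponUse -> StoreType
  P4: Seasonality <- BrandLoyalty -> AdSpend <- StoreType
The empty set is not sufficient: P1 (Seasonality <- EmailOpen -> StoreType) has no collider blocking it and no conditioned non-collider, so it is open.
Try {BrandLoyalty, EmailOpen}:
  P1: blocked at fork node EmailOpen ∈ conditioning set.
  P2: blocked at fork node BrandLoyalty ∈ conditioning set.
  P3: blocked at fork node BrandLoyalty ∈ conditioning set.
  P4: blocked at fork node BrandLoyalty ∈ conditioning set.
{BrandLoyalty, EmailOpen} contains no descendant of Seasonality and blocks every backdoor path.
Every element of {BrandLoyalty, EmailOpen} is needed (dropping BrandLoyalty leaves P2 open; dropping EmailOpen leaves P1 open), so no proper subset is valid.
Among all size-2 subsets of the eligible variables, only {BrandLoyalty, EmailOpen} blocks every backdoor path, so it is the unique smallest valid adjustment set.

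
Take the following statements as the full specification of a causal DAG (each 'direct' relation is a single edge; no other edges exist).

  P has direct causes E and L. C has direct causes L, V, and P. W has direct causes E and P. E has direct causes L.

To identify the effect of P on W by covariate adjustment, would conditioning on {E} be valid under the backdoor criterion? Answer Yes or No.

Yes

Backdoor paths from P to W (paths whose first edge points into P):
  P1: P <- L -> E -> W
  P2: P <- E -> W
Condition 1 (no descendant of P in the set): holds — descendants of P are {C, W}; none are in {E}.
Condition 2 (every backdoor path blocked by {E}):
  P1: blocked at chain node E ∈ conditioning set.
  P2: blocked at fork node E ∈ conditioning set.
{E} satisfies the backdoor criterion.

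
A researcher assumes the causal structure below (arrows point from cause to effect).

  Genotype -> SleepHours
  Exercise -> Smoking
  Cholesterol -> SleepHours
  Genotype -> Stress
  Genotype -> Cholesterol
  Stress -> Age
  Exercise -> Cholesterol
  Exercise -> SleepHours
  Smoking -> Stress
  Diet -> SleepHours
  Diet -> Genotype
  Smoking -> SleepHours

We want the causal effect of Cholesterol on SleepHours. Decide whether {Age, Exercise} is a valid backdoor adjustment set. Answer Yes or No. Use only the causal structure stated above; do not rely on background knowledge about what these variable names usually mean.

No

Backdoor paths from Cholesterol to SleepHours (paths whose first edge points into Cholesterol):
  P1: Cholesterol <- Exercise -> Smoking -> SleepHours
  P2: Cholesterol <- Exercise -> Smoking -> Stress <- Genotype <- Diet -> SleepHours
  P3: Cholesterol <- Exercise -> Smoking -> Stress <- Genotype -> SleepHours
  P4: Cholesterol <- Exercise -> SleepHours
  P5: Cholesterol <- Genotype <- Diet -> SleepHours
  P6: Cholesterol <- Genotype -> SleepHours
  P7: Cholesterol <- Genotype -> Stress <- Smoking <- Exercise -> SleepHours
  P8: Cholesterol <- Genotype -> Stress <- Smoking -> SleepHours
Condition 1 (no descendant of Cholesterol in the set): holds — descendants of Cholesterol are {SleepHours}; none are in {Age, Exercise}.
Condition 2 (every backdoor path blocked by {Age, Exercise}):
  P1: blocked at fork node Exercise ∈ conditioning set.
  P2: blocked at fork node Exercise ∈ conditioning set.
  P3: blocked at fork node Exercise ∈ conditioning set.
  P4: blocked at fork node Exercise ∈ conditioning set.
  P5: open — no interior node is in the conditioning set.
  P6: open — no interior node is in the conditioning set.
  P7: blocked at fork node Exercise ∈ conditioning set.
  P8: open — collider(s) Stress are conditioned on (or have a conditioned descendant) and no non-collider on the path is in the set.
{Age, Exercise} does not satisfy the backdoor criterion.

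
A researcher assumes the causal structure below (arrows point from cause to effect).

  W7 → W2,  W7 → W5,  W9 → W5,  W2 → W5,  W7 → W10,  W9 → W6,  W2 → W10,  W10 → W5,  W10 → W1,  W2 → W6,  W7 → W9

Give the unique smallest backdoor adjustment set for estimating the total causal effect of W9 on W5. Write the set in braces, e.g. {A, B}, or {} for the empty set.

Variables eligible for adjustment (non-descendants of W9, excluding W9 and W5): {W1, W10, W2, W7}.
Backdoor paths from W9 to W5:
  P1: W9 <- W7 -> W2 -> W10 -> W5
  P2: W9 <- W7 -> W2 -> W5
  P3: W9 <- W7 -> W10 <- W2 -> W5
  P4: W9 <- W7 -> W10 -> W5
  P5: W9 <- W7 -> W5
The empty set is not sufficient: P1 (W9 <- W7 -> W2 -> W10 -> W5) has no collider blocking it and no conditioned non-collider, so it is open.
Try {W7}:
  P1: blocked at fork node W7 ∈ conditioning set.
  P2: blocked at fork node W7 ∈ conditioning set.
  P3: blocked at fork node W7 ∈ conditioning set.
  P4: blocked at fork node W7 ∈ conditioning set.
  P5: blocked at fork node W7 ∈ conditioning set.
{W7} contains no descendant of W9 and blocks every backdoor path.
No other singleton works — e.g. {W2} leaves P4 open — so {W7} is the unique smallest valid adjustment set.

{W7}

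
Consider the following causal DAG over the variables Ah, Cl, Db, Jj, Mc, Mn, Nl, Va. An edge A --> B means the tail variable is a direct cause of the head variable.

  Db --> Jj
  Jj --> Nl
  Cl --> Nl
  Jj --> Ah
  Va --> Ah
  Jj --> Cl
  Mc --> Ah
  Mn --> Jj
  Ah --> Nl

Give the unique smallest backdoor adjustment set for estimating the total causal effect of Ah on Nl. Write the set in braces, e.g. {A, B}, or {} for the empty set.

Variables eligible for adjustment (non-descendants of Ah, excluding Ah and Nl): {Cl, Db, Jj, Mc, Mn, Va}.
Backdoor paths from Ah to Nl:
  P1: Ah <- Jj -> Cl -> Nl
  P2: Ah <- Jj -> Nl
The empty set is not sufficient: P1 (Ah <- Jj -> Cl -> Nl) has no collider blocking it and no conditioned non-collider, so it is open.
Try {Jj}:
  P1: blocked at fork node Jj ∈ conditioning set.
  P2: blocked at fork node Jj ∈ conditioning set.
{Jj} contains no descendant of Ah and blocks every backdoor path.
No other singleton works — e.g. {Mn} leaves P1 open — so {Jj} is the unique smallest valid adjustment set.

{Jj}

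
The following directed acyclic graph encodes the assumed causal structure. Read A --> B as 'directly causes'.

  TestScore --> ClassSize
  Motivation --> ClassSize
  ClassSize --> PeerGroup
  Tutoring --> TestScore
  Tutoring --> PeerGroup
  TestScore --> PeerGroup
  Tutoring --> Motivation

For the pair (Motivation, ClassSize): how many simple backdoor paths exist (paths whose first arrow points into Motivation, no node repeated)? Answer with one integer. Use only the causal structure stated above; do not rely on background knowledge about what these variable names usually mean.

4

A backdoor path from Motivation to ClassSize is any simple undirected path whose first edge points into Motivation (i.e. leaves Motivation via a parent).
Parents of Motivation: {Tutoring}.
Enumerating:
  P1: Motivation <- Tutoring -> TestScore -> ClassSize
  P2: Motivation <- Tutoring -> TestScore -> PeerGroup <- ClassSize
  P3: Motivation <- Tutoring -> PeerGroup <- TestScore -> ClassSize
  P4: Motivation <- Tutoring -> PeerGroup <- ClassSize
That exhausts the simple backdoor paths. Count: 4.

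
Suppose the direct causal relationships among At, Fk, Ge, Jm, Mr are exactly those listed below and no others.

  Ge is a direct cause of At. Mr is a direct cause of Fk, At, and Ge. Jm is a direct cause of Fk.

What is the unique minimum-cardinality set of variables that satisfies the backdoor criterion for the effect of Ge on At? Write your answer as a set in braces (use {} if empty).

Variables eligible for adjustment (non-descendants of Ge, excluding Ge and At): {Fk, Jm, Mr}.
Backdoor paths from Ge to At:
  P1: Ge <- Mr -> At
The empty set is not sufficient: P1 (Ge <- Mr -> At) has no collider blocking it and no conditioned non-collider, so it is open.
Try {Mr}:
  P1: blocked at fork node Mr ∈ conditioning set.
{Mr} contains no descendant of Ge and blocks every backdoor path.
No other singleton works — e.g. {Jm} leaves P1 open — so {Mr} is the unique smallest valid adjustment set.

{Mr}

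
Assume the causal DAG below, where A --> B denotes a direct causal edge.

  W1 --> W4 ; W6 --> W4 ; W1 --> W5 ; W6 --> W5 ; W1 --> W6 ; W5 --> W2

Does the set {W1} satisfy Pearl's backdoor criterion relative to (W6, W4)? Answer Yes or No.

Backdoor paths from W6 to W4 (paths whose first edge points into W6):
  P1: W6 <- W1 -> W4
Condition 1 (no descendant of W6 in the set): holds — descendants of W6 are {W2, W4, W5}; none are in {W1}.
Condition 2 (every backdoor path blocked by {W1}):
  P1: blocked at fork node W1 ∈ conditioning set.
{W1} satisfies the backdoor criterion.

Yes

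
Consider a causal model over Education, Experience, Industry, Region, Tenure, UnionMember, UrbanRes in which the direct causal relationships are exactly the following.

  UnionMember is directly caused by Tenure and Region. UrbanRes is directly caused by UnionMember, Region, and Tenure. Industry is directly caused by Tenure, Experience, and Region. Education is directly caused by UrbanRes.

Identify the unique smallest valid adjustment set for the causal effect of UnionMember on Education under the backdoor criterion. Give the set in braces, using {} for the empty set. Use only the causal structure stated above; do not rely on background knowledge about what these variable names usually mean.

{Region, Tenure}

Variables eligible for adjustment (non-descendants of UnionMember, excluding UnionMember and Education): {Experience, Industry, Region, Tenure}.
Backdoor paths from UnionMember to Education:
  P1: UnionMember <- Tenure -> Industry <- Region -> UrbanRes -> Education
  P2: UnionMember <- Tenure -> UrbanRes -> Education
  P3: UnionMember <- Region -> Industry <- Tenure -> UrbanRes -> Education
  P4: UnionMember <- Region -> UrbanRes -> Education
The empty set is not sufficient: P2 (UnionMember <- Tenure -> UrbanRes -> Education) has no collider blocking it and no conditioned non-collider, so it is open.
Try {Region, Tenure}:
  P1: blocked at fork node Tenure ∈ conditioning set.
  P2: blocked at fork node Tenure ∈ conditioning set.
  P3: blocked at fork node Region ∈ conditioning set.
  P4: blocked at fork node Region ∈ conditioning set.
{Region, Tenure} contains no descendant of UnionMember and blocks every backdoor path.
Every element of {Region, Tenure} is needed (dropping Region leaves P4 open; dropping Tenure leaves P2 open), so no proper subset is valid.
Among all size-2 subsets of the eligible variables, only {Region, Tenure} blocks every backdoor path, so it is the unique smallest valid adjustment set.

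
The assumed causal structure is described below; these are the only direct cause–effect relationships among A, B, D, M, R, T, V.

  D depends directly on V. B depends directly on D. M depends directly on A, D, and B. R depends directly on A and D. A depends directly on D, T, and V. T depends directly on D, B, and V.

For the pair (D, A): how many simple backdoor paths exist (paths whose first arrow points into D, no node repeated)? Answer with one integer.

3

A backdoor path from D to A is any simple undirected path whose first edge points into D (i.e. leaves D via a parent).
Parents of D: {V}.
Enumerating:
  P1: D <- V -> T <- B -> M <- A
  P2: D <- V -> T -> A
  P3: D <- V -> A
That exhausts the simple backdoor paths. Count: 3.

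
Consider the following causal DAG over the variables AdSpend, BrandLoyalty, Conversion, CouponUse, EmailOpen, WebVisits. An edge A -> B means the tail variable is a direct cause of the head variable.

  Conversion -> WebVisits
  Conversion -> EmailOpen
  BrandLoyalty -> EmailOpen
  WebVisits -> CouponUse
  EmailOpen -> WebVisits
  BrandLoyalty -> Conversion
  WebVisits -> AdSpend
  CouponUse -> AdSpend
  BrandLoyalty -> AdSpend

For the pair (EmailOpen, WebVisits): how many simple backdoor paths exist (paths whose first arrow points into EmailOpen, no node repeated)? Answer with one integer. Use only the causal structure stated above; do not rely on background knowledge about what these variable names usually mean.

6

A backdoor path from EmailOpen to WebVisits is any simple undirected path whose first edge points into EmailOpen (i.e. leaves EmailOpen via a parent).
Parents of EmailOpen: {BrandLoyalty, Conversion}.
Enumerating:
  P1: EmailOpen <- BrandLoyalty -> Conversion -> WebVisits
  P2: EmailOpen <- BrandLoyalty -> AdSpend <- WebVisits
  P3: EmailOpen <- BrandLoyalty -> AdSpend <- CouponUse <- WebVisits
  P4: EmailOpen <- Conversion <- BrandLoyalty -> AdSpend <- WebVisits
  P5: EmailOpen <- Conversion <- BrandLoyalty -> AdSpend <- CouponUse <- WebVisits
  P6: EmailOpen <- Conversion -> WebVisits
That exhausts the simple backdoor paths. Count: 6.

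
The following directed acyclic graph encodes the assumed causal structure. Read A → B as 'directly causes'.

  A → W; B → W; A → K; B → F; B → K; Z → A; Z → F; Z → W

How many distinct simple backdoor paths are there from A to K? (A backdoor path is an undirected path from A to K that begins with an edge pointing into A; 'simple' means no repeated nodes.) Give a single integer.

A backdoor path from A to K is any simple undirected path whose first edge points into A (i.e. leaves A via a parent).
Parents of A: {Z}.
Enumerating:
  P1: A <- Z -> W <- B -> K
  P2: A <- Z -> F <- B -> K
That exhausts the simple backdoor paths. Count: 2.

2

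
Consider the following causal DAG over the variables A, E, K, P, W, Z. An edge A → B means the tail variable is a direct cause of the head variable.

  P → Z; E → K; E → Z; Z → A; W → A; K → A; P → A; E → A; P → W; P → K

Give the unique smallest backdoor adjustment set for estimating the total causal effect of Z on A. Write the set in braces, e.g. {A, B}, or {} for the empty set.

{E, P}

Variables eligible for adjustment (non-descendants of Z, excluding Z and A): {E, K, P, W}.
Backdoor paths from Z to A:
  P1: Z <- P -> W -> A
  P2: Z <- P -> K <- E -> A
  P3: Z <- P -> K -> A
  P4: Z <- P -> A
  P5: Z <- E -> K <- P -> W -> A
  P6: Z <- E -> K <- P -> A
  P7: Z <- E -> K -> A
  P8: Z <- E -> A
The empty set is not sufficient: P1 (Z <- P -> W -> A) has no collider blocking it and no conditioned non-collider, so it is open.
Try {E, P}:
  P1: blocked at fork node P ∈ conditioning set.
  P2: blocked at fork node P ∈ conditioning set.
  P3: blocked at fork node P ∈ conditioning set.
  P4: blocked at fork node P ∈ conditioning set.
  P5: blocked at fork node E ∈ conditioning set.
  P6: blocked at fork node E ∈ conditioning set.
  P7: blocked at fork node E ∈ conditioning set.
  P8: blocked at fork node E ∈ conditioning set.
{E, P} contains no descendant of Z and blocks every backdoor path.
Every element of {E, P} is needed (dropping E leaves P7 open; dropping P leaves P1 open), so no proper subset is valid.
Among all size-2 subsets of the eligible variables, only {E, P} blocks every backdoor path, so it is the unique smallest valid adjustment set.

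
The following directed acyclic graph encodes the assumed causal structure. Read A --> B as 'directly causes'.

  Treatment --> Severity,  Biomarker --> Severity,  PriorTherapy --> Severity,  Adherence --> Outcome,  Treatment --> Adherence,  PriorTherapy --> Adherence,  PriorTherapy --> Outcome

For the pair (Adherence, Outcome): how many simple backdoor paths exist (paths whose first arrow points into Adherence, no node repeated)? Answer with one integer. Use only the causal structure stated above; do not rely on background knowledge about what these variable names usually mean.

2

A backdoor path from Adherence to Outcome is any simple undirected path whose first edge points into Adherence (i.e. leaves Adherence via a parent).
Parents of Adherence: {PriorTherapy, Treatment}.
Enumerating:
  P1: Adherence <- PriorTherapy -> Outcome
  P2: Adherence <- Treatment -> Severity <- PriorTherapy -> Outcome
That exhausts the simple backdoor paths. Count: 2.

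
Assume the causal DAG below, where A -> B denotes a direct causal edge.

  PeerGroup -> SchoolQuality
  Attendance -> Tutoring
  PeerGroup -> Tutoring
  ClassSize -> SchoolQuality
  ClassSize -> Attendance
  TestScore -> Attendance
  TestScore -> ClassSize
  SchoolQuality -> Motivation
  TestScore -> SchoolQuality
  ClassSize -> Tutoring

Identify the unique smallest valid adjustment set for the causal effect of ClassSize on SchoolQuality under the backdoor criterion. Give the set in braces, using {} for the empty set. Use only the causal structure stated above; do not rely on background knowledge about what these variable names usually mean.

{TestScore}

Variables eligible for adjustment (non-descendants of ClassSize, excluding ClassSize and SchoolQuality): {PeerGroup, TestScore}.
Backdoor paths from ClassSize to SchoolQuality:
  P1: ClassSize <- TestScore -> Attendance -> Tutoring <- PeerGroup -> SchoolQuality
  P2: ClassSize <- TestScore -> SchoolQuality
The empty set is not sufficient: P2 (ClassSize <- TestScore -> SchoolQuality) has no collider blocking it and no conditioned non-collider, so it is open.
Try {TestScore}:
  P1: blocked at fork node TestScore ∈ conditioning set.
  P2: blocked at fork node TestScore ∈ conditioning set.
{TestScore} contains no descendant of ClassSize and blocks every backdoor path.
No other singleton works — e.g. {PeerGroup} leaves P2 open — so {TestScore} is the unique smallest valid adjustment set.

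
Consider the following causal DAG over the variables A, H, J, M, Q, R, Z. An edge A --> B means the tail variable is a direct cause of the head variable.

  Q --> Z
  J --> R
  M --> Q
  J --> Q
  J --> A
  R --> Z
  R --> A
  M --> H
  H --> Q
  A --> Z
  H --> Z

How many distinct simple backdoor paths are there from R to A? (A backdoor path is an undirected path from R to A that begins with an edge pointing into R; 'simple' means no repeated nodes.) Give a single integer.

4

A backdoor path from R to A is any simple undirected path whose first edge points into R (i.e. leaves R via a parent).
Parents of R: {J}.
Enumerating:
  P1: R <- J -> Q <- M -> H -> Z <- A
  P2: R <- J -> Q <- H -> Z <- A
  P3: R <- J -> Q -> Z <- A
  P4: R <- J -> A
That exhausts the simple backdoor paths. Count: 4.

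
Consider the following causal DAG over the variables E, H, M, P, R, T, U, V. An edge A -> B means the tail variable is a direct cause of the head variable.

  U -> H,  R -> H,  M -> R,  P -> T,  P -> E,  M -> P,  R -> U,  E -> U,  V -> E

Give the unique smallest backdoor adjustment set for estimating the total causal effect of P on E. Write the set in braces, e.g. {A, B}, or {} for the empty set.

Variables eligible for adjustment (non-descendants of P, excluding P and E): {M, R, V}.
Backdoor paths from P to E:
  P1: P <- M -> R -> U <- E
  P2: P <- M -> R -> H <- U <- E
Each backdoor path contains an unconditioned collider, so every path is already blocked with the empty conditioning set:
  P1: blocked at collider U (neither it nor any descendant is in the conditioning set).
  P2: blocked at collider H (neither it nor any descendant is in the conditioning set).
The empty set is therefore the unique smallest valid set.

{}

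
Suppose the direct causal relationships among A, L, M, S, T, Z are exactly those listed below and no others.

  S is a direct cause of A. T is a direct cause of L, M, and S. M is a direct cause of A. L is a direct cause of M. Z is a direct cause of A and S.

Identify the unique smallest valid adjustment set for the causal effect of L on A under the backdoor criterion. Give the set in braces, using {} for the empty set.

Variables eligible for adjustment (non-descendants of L, excluding L and A): {S, T, Z}.
Backdoor paths from L to A:
  P1: L <- T -> S <- Z -> A
  P2: L <- T -> S -> A
  P3: L <- T -> M -> A
The empty set is not sufficient: P2 (L <- T -> S -> A) has no collider blocking it and no conditioned non-collider, so it is open.
Try {T}:
  P1: blocked at fork node T ∈ conditioning set.
  P2: blocked at fork node T ∈ conditioning set.
  P3: blocked at fork node T ∈ conditioning set.
{T} contains no descendant of L and blocks every backdoor path.
No other singleton works — e.g. {Z} leaves P2 open — so {T} is the unique smallest valid adjustment set.

{T}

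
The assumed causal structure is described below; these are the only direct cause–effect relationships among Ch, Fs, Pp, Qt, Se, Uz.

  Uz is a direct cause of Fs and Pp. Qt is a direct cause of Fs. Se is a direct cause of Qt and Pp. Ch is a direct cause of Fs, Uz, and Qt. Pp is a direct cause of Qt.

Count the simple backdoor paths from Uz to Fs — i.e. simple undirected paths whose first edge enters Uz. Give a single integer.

2

A backdoor path from Uz to Fs is any simple undirected path whose first edge points into Uz (i.e. leaves Uz via a parent).
Parents of Uz: {Ch}.
Enumerating:
  P1: Uz <- Ch -> Qt -> Fs
  P2: Uz <- Ch -> Fs
That exhausts the simple backdoor paths. Count: 2.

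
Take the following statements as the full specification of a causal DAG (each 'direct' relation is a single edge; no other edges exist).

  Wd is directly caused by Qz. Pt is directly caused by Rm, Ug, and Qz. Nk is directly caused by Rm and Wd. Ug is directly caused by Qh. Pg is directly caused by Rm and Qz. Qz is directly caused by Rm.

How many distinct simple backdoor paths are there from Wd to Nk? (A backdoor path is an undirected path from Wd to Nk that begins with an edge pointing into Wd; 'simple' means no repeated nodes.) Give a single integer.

3

A backdoor path from Wd to Nk is any simple undirected path whose first edge points into Wd (i.e. leaves Wd via a parent).
Parents of Wd: {Qz}.
Enumerating:
  P1: Wd <- Qz <- Rm -> Nk
  P2: Wd <- Qz -> Pt <- Rm -> Nk
  P3: Wd <- Qz -> Pg <- Rm -> Nk
That exhausts the simple backdoor paths. Count: 3.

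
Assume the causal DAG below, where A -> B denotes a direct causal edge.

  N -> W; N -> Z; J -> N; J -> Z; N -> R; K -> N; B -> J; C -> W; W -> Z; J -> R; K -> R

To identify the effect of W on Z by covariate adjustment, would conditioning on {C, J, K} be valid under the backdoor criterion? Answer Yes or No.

Backdoor paths from W to Z (paths whose first edge points into W):
  P1: W <- N <- K -> R <- J -> Z
  P2: W <- N <- J -> Z
  P3: W <- N -> R <- J -> Z
  P4: W <- N -> Z
Condition 1 (no descendant of W in the set): holds — descendants of W are {Z}; none are in {C, J, K}.
Condition 2 (every backdoor path blocked by {C, J, K}):
  P1: blocked at fork node K ∈ conditioning set.
  P2: blocked at fork node J ∈ conditioning set.
  P3: blocked at collider R (neither it nor any descendant is in the conditioning set).
  P4: open — no interior node is in the conditioning set.
{C, J, K} does not satisfy the backdoor criterion.

No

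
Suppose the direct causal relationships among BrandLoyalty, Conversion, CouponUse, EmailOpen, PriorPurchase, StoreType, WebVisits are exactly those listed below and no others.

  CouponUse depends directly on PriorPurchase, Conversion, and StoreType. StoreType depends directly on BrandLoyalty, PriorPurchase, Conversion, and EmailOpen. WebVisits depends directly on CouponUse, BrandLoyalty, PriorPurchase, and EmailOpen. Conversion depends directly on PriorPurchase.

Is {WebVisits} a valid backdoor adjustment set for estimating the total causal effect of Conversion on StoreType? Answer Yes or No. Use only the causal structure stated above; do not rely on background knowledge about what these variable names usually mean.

No

Backdoor paths from Conversion to StoreType (paths whose first edge points into Conversion):
  P1: Conversion <- PriorPurchase -> StoreType
  P2: Conversion <- PriorPurchase -> CouponUse <- StoreType
  P3: Conversion <- PriorPurchase -> CouponUse -> WebVisits <- EmailOpen -> StoreType
  P4: Conversion <- PriorPurchase -> CouponUse -> WebVisits <- BrandLoyalty -> StoreType
  P5: Conversion <- PriorPurchase -> WebVisits <- EmailOpen -> StoreType
  P6: Conversion <- PriorPurchase -> WebVisits <- BrandLoyalty -> StoreType
  P7: Conversion <- PriorPurchase -> WebVisits <- CouponUse <- StoreType
Condition 1 (no descendant of Conversion in the set): FAILS — WebVisits is a descendant of Conversion.
Condition 2 (every backdoor path blocked by {WebVisits}):
  P1: open — no interior node is in the conditioning set.
  P2: open — collider(s) CouponUse are conditioned on (or have a conditioned descendant) and no non-collider on the path is in the set.
  P3: open — collider(s) WebVisits are conditioned on (or have a conditioned descendant) and no non-collider on the path is in the set.
  P4: open — collider(s) WebVisits are conditioned on (or have a conditioned descendant) and no non-collider on the path is in the set.
  P5: open — collider(s) WebVisits are conditioned on (or have a conditioned descendant) and no non-collider on the path is in the set.
  P6: open — collider(s) WebVisits are conditioned on (or have a conditioned descendant) and no non-collider on the path is in the set.
  P7: open — collider(s) WebVisits are conditioned on (or have a conditioned descendant) and no non-collider on the path is in the set.
{WebVisits} does not satisfy the backdoor criterion.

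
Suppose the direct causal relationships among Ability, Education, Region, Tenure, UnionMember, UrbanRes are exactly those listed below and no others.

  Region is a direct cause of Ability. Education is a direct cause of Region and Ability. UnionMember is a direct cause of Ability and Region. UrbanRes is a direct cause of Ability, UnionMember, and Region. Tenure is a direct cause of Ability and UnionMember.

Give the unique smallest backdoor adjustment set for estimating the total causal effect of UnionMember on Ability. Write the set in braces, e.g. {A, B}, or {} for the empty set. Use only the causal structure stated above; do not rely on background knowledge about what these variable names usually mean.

{Tenure, UrbanRes}

Variables eligible for adjustment (non-descendants of UnionMember, excluding UnionMember and Ability): {Education, Tenure, UrbanRes}.
Backdoor paths from UnionMember to Ability:
  P1: UnionMember <- UrbanRes -> Region <- Education -> Ability
  P2: UnionMember <- UrbanRes -> Region -> Ability
  P3: UnionMember <- UrbanRes -> Ability
  P4: UnionMember <- Tenure -> Ability
The empty set is not sufficient: P2 (UnionMember <- UrbanRes -> Region -> Ability) has no collider blocking it and no conditioned non-collider, so it is open.
Try {Tenure, UrbanRes}:
  P1: blocked at fork node UrbanRes ∈ conditioning set.
  P2: blocked at fork node UrbanRes ∈ conditioning set.
  P3: blocked at fork node UrbanRes ∈ conditioning set.
  P4: blocked at fork node Tenure ∈ conditioning set.
{Tenure, UrbanRes} contains no descendant of UnionMember and blocks every backdoor path.
Every element of {Tenure, UrbanRes} is needed (dropping Tenure leaves P4 open; dropping UrbanRes leaves P2 open), so no proper subset is valid.
Among all size-2 subsets of the eligible variables, only {Tenure, UrbanRes} blocks every backdoor path, so it is the unique smallest valid adjustment set.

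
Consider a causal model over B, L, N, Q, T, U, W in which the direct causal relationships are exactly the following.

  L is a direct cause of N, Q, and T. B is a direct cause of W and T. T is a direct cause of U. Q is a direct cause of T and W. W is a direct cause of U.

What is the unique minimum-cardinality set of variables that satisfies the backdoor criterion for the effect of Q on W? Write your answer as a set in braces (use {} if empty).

{}

Variables eligible for adjustment (non-descendants of Q, excluding Q and W): {B, L, N}.
Backdoor paths from Q to W:
  P1: Q <- L -> T <- B -> W
  P2: Q <- L -> T -> U <- W
Each backdoor path contains an unconditioned collider, so every path is already blocked with the empty conditioning set:
  P1: blocked at collider T (neither it nor any descendant is in the conditioning set).
  P2: blocked at collider U (neither it nor any descendant is in the conditioning set).
The empty set is therefore the unique smallest valid set.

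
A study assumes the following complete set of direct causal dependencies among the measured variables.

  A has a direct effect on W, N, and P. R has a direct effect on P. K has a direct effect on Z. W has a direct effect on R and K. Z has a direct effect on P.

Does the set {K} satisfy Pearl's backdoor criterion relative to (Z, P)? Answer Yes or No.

Backdoor paths from Z to P (paths whose first edge points into Z):
  P1: Z <- K <- W <- A -> P
  P2: Z <- K <- W -> R -> P
Condition 1 (no descendant of Z in the set): holds — descendants of Z are {P}; none are in {K}.
Condition 2 (every backdoor path blocked by {K}):
  P1: blocked at chain node K ∈ conditioning set.
  P2: blocked at chain node K ∈ conditioning set.
{K} satisfies the backdoor criterion.

Yes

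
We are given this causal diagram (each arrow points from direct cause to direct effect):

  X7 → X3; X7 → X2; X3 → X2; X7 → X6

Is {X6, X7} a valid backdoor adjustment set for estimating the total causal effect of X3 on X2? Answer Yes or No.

Yes

Backdoor paths from X3 to X2 (paths whose first edge points into X3):
  P1: X3 <- X7 -> X2
Condition 1 (no descendant of X3 in the set): holds — descendants of X3 are {X2}; none are in {X6, X7}.
Condition 2 (every backdoor path blocked by {X6, X7}):
  P1: blocked at fork node X7 ∈ conditioning set.
{X6, X7} satisfies the backdoor criterion.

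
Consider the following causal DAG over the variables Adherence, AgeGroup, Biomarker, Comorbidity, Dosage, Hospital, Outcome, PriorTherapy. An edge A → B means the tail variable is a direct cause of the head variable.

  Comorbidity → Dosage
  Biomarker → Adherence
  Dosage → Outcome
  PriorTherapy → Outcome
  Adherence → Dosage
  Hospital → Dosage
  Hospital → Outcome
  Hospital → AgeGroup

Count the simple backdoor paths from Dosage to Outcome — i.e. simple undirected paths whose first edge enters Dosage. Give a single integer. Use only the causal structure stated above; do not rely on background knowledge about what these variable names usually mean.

A backdoor path from Dosage to Outcome is any simple undirected path whose first edge points into Dosage (i.e. leaves Dosage via a parent).
Parents of Dosage: {Adherence, Comorbidity, Hospital}.
Enumerating:
  P1: Dosage <- Hospital -> Outcome
That exhausts the simple backdoor paths. Count: 1.

1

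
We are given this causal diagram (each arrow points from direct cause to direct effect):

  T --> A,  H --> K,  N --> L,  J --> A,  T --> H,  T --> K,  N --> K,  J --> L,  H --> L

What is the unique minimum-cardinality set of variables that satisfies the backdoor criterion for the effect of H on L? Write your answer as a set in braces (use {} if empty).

{}

Variables eligible for adjustment (non-descendants of H, excluding H and L): {A, J, N, T}.
Backdoor paths from H to L:
  P1: H <- T -> A <- J -> L
  P2: H <- T -> K <- N -> L
Each backdoor path contains an unconditioned collider, so every path is already blocked with the empty conditioning set:
  P1: blocked at collider A (neither it nor any descendant is in the conditioning set).
  P2: blocked at collider K (neither it nor any descendant is in the conditioning set).
The empty set is therefore the unique smallest valid set.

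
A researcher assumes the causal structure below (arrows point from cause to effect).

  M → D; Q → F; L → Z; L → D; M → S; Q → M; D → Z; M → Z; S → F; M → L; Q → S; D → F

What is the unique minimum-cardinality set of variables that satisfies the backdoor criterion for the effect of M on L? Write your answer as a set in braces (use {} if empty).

Variables eligible for adjustment (non-descendants of M, excluding M and L): {Q}.
Backdoor paths from M to L:
  P1: M <- Q -> S -> F <- D <- L
  P2: M <- Q -> S -> F <- D -> Z <- L
  P3: M <- Q -> F <- D <- L
  P4: M <- Q -> F <- D -> Z <- L
Each backdoor path contains an unconditioned collider, so every path is already blocked with the empty conditioning set:
  P1: blocked at collider F (neither it nor any descendant is in the conditioning set).
  P2: blocked at collider F (neither it nor any descendant is in the conditioning set).
  P3: blocked at collider F (neither it nor any descendant is in the conditioning set).
  P4: blocked at collider F (neither it nor any descendant is in the conditioning set).
The empty set is therefore the unique smallest valid set.

{}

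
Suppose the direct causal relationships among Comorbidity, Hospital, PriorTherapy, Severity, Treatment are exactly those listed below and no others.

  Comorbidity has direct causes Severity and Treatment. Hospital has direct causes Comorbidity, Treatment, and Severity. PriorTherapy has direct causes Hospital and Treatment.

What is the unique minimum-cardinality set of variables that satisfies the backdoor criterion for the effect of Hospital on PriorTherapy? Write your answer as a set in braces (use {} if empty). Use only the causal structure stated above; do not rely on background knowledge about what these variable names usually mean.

Variables eligible for adjustment (non-descendants of Hospital, excluding Hospital and PriorTherapy): {Comorbidity, Severity, Treatment}.
Backdoor paths from Hospital to PriorTherapy:
  P1: Hospital <- Severity -> Comorbidity <- Treatment -> PriorTherapy
  P2: Hospital <- Treatment -> PriorTherapy
  P3: Hospital <- Comorbidity <- Treatment -> PriorTherapy
The empty set is not sufficient: P2 (Hospital <- Treatment -> PriorTherapy) has no collider blocking it and no conditioned non-collider, so it is open.
Try {Treatment}:
  P1: blocked at collider Comorbidity (neither it nor any descendant is in the conditioning set).
  P2: blocked at fork node Treatment ∈ conditioning set.
  P3: blocked at fork node Treatment ∈ conditioning set.
{Treatment} contains no descendant of Hospital and blocks every backdoor path.
No other singleton works — e.g. {Severity} leaves P2 open — so {Treatment} is the unique smallest valid adjustment set.

{Treatment}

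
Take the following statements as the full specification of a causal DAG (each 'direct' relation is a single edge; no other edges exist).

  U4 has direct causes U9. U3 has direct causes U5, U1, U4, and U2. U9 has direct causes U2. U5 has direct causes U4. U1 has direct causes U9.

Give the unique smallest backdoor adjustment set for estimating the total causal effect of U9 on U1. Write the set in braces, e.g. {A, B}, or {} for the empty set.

{}

Variables eligible for adjustment (non-descendants of U9, excluding U9 and U1): {U2}.
Backdoor paths from U9 to U1:
  P1: U9 <- U2 -> U3 <- U1
Each backdoor path contains an unconditioned collider, so every path is already blocked with the empty conditioning set:
  P1: blocked at collider U3 (neither it nor any descendant is in the conditioning set).
The empty set is therefore the unique smallest valid set.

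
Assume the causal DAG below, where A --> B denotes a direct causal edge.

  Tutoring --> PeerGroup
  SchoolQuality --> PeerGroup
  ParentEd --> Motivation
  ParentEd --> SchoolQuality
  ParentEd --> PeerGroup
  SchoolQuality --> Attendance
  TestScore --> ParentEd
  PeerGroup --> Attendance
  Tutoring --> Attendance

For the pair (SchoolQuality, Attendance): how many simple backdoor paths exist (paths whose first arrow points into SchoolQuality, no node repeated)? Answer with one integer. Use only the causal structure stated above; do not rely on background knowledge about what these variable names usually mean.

2

A backdoor path from SchoolQuality to Attendance is any simple undirected path whose first edge points into SchoolQuality (i.e. leaves SchoolQuality via a parent).
Parents of SchoolQuality: {ParentEd}.
Enumerating:
  P1: SchoolQuality <- ParentEd -> PeerGroup <- Tutoring -> Attendance
  P2: SchoolQuality <- ParentEd -> PeerGroup -> Attendance
That exhausts the simple backdoor paths. Count: 2.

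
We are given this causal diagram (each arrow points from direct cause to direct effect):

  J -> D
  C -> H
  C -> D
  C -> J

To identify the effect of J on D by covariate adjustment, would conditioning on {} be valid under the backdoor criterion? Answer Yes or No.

No

Backdoor paths from J to D (paths whose first edge points into J):
  P1: J <- C -> D
Condition 1 (no descendant of J in the set): holds — descendants of J are {D}; none are in {}.
Condition 2 (every backdoor path blocked by {}):
  P1: open — no interior node is in the conditioning set.
{} does not satisfy the backdoor criterion.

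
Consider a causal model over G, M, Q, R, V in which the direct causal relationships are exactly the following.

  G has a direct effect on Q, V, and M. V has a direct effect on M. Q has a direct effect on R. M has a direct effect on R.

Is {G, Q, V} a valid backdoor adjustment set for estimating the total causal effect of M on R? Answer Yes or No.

Yes

Backdoor paths from M to R (paths whose first edge points into M):
  P1: M <- G -> Q -> R
  P2: M <- V <- G -> Q -> R
Condition 1 (no descendant of M in the set): holds — descendants of M are {R}; none are in {G, Q, V}.
Condition 2 (every backdoor path blocked by {G, Q, V}):
  P1: blocked at fork node G ∈ conditioning set.
  P2: blocked at chain node V ∈ conditioning set.
{G, Q, V} satisfies the backdoor criterion.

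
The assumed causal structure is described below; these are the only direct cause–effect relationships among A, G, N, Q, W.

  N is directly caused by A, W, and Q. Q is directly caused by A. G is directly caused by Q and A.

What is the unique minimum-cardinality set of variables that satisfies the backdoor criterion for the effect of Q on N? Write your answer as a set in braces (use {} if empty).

{A}

Variables eligible for adjustment (non-descendants of Q, excluding Q and N): {A, W}.
Backdoor paths from Q to N:
  P1: Q <- A -> N
The empty set is not sufficient: P1 (Q <- A -> N) has no collider blocking it and no conditioned non-collider, so it is open.
Try {A}:
  P1: blocked at fork node A ∈ conditioning set.
{A} contains no descendant of Q and blocks every backdoor path.
No other singleton works — e.g. {W} leaves P1 open — so {A} is the unique smallest valid adjustment set.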